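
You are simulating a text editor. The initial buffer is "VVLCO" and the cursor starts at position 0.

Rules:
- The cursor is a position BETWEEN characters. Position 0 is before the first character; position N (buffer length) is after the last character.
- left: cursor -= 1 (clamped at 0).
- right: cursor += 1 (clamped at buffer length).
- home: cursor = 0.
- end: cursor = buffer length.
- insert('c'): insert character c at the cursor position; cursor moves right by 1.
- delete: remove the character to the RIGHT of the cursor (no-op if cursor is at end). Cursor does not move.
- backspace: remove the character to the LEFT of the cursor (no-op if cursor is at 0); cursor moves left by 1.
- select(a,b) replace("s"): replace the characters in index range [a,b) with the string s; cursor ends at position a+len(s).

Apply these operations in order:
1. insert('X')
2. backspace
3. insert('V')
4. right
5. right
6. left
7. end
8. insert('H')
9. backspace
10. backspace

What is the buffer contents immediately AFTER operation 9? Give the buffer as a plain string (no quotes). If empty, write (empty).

Answer: VVVLCO

Derivation:
After op 1 (insert('X')): buf='XVVLCO' cursor=1
After op 2 (backspace): buf='VVLCO' cursor=0
After op 3 (insert('V')): buf='VVVLCO' cursor=1
After op 4 (right): buf='VVVLCO' cursor=2
After op 5 (right): buf='VVVLCO' cursor=3
After op 6 (left): buf='VVVLCO' cursor=2
After op 7 (end): buf='VVVLCO' cursor=6
After op 8 (insert('H')): buf='VVVLCOH' cursor=7
After op 9 (backspace): buf='VVVLCO' cursor=6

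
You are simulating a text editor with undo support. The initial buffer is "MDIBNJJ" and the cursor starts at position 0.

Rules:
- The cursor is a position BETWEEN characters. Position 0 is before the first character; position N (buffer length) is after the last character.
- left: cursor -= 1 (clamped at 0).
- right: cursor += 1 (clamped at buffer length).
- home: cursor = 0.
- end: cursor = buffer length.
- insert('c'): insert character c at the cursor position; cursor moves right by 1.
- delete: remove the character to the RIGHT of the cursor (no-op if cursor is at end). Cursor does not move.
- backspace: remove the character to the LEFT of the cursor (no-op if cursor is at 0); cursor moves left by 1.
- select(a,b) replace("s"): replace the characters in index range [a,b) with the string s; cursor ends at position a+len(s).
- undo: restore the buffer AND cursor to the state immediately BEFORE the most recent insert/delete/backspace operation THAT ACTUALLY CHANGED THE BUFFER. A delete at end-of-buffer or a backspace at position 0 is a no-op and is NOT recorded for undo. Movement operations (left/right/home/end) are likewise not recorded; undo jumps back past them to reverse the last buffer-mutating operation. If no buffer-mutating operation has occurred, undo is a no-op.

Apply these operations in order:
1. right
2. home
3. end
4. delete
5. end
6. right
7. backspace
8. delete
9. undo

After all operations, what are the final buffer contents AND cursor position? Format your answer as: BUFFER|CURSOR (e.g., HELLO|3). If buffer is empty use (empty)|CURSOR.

Answer: MDIBNJJ|7

Derivation:
After op 1 (right): buf='MDIBNJJ' cursor=1
After op 2 (home): buf='MDIBNJJ' cursor=0
After op 3 (end): buf='MDIBNJJ' cursor=7
After op 4 (delete): buf='MDIBNJJ' cursor=7
After op 5 (end): buf='MDIBNJJ' cursor=7
After op 6 (right): buf='MDIBNJJ' cursor=7
After op 7 (backspace): buf='MDIBNJ' cursor=6
After op 8 (delete): buf='MDIBNJ' cursor=6
After op 9 (undo): buf='MDIBNJJ' cursor=7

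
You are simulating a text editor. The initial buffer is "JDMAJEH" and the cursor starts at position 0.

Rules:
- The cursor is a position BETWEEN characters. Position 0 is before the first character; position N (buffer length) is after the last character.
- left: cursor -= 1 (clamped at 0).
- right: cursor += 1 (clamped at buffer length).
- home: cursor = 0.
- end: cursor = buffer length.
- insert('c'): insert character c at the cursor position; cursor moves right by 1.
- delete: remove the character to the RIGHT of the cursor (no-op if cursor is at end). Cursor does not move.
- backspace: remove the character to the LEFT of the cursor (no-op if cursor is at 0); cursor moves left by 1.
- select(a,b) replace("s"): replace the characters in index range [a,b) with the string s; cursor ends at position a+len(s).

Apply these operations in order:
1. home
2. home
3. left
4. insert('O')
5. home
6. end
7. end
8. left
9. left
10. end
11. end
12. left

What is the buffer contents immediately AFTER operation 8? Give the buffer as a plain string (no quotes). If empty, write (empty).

After op 1 (home): buf='JDMAJEH' cursor=0
After op 2 (home): buf='JDMAJEH' cursor=0
After op 3 (left): buf='JDMAJEH' cursor=0
After op 4 (insert('O')): buf='OJDMAJEH' cursor=1
After op 5 (home): buf='OJDMAJEH' cursor=0
After op 6 (end): buf='OJDMAJEH' cursor=8
After op 7 (end): buf='OJDMAJEH' cursor=8
After op 8 (left): buf='OJDMAJEH' cursor=7

Answer: OJDMAJEH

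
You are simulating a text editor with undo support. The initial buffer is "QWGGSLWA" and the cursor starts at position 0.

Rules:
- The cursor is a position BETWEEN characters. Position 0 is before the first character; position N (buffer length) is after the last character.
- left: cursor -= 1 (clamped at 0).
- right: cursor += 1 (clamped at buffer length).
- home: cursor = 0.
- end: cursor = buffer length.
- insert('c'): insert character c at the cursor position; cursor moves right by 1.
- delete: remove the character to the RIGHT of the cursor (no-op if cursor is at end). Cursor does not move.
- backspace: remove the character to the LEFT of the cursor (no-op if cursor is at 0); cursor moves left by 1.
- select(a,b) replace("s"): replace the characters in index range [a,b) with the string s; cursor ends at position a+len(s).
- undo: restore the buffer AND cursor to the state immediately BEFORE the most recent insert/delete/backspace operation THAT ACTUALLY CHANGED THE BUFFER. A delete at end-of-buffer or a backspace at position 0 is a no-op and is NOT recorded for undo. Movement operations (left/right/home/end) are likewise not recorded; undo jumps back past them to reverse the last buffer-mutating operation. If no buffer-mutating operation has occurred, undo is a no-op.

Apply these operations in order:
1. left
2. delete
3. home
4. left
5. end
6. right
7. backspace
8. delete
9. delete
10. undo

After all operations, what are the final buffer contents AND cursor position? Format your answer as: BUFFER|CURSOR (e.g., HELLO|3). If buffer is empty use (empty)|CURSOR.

Answer: WGGSLWA|7

Derivation:
After op 1 (left): buf='QWGGSLWA' cursor=0
After op 2 (delete): buf='WGGSLWA' cursor=0
After op 3 (home): buf='WGGSLWA' cursor=0
After op 4 (left): buf='WGGSLWA' cursor=0
After op 5 (end): buf='WGGSLWA' cursor=7
After op 6 (right): buf='WGGSLWA' cursor=7
After op 7 (backspace): buf='WGGSLW' cursor=6
After op 8 (delete): buf='WGGSLW' cursor=6
After op 9 (delete): buf='WGGSLW' cursor=6
After op 10 (undo): buf='WGGSLWA' cursor=7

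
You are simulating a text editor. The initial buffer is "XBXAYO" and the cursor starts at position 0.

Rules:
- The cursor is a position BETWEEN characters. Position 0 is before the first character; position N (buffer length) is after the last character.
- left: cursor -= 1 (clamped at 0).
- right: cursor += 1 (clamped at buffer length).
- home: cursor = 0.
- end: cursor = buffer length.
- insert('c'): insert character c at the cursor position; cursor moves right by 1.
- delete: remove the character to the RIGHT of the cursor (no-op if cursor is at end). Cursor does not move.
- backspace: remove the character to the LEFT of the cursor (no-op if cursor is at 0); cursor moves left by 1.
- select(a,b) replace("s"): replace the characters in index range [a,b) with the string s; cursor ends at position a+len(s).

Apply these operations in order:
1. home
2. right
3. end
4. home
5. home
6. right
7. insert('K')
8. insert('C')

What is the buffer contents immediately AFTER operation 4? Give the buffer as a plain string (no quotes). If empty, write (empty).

Answer: XBXAYO

Derivation:
After op 1 (home): buf='XBXAYO' cursor=0
After op 2 (right): buf='XBXAYO' cursor=1
After op 3 (end): buf='XBXAYO' cursor=6
After op 4 (home): buf='XBXAYO' cursor=0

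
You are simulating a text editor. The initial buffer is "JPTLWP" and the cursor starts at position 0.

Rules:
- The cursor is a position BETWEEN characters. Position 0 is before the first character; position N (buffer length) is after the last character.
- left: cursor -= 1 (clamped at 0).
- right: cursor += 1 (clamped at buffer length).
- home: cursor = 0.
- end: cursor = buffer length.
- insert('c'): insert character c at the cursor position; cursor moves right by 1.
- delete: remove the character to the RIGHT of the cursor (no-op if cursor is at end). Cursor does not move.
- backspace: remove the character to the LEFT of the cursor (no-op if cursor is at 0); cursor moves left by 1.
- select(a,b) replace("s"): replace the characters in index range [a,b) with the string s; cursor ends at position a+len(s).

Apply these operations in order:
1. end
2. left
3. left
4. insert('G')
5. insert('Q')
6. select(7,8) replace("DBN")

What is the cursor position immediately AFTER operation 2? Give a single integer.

Answer: 5

Derivation:
After op 1 (end): buf='JPTLWP' cursor=6
After op 2 (left): buf='JPTLWP' cursor=5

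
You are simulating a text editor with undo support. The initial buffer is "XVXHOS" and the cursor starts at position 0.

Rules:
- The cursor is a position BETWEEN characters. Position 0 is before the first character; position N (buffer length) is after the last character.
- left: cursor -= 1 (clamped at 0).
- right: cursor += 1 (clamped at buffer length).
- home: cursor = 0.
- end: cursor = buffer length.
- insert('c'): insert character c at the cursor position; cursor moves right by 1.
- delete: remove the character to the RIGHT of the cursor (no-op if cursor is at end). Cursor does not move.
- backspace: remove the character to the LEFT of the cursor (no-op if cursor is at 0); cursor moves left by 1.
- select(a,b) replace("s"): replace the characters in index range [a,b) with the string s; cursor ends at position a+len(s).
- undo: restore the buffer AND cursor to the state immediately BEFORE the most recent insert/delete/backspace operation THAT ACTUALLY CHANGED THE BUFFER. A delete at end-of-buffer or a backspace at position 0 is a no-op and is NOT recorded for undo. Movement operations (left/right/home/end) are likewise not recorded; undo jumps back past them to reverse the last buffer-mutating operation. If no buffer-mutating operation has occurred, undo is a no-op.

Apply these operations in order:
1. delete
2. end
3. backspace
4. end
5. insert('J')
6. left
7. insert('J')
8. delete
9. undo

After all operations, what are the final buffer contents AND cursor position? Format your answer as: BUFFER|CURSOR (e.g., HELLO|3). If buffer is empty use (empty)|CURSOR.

After op 1 (delete): buf='VXHOS' cursor=0
After op 2 (end): buf='VXHOS' cursor=5
After op 3 (backspace): buf='VXHO' cursor=4
After op 4 (end): buf='VXHO' cursor=4
After op 5 (insert('J')): buf='VXHOJ' cursor=5
After op 6 (left): buf='VXHOJ' cursor=4
After op 7 (insert('J')): buf='VXHOJJ' cursor=5
After op 8 (delete): buf='VXHOJ' cursor=5
After op 9 (undo): buf='VXHOJJ' cursor=5

Answer: VXHOJJ|5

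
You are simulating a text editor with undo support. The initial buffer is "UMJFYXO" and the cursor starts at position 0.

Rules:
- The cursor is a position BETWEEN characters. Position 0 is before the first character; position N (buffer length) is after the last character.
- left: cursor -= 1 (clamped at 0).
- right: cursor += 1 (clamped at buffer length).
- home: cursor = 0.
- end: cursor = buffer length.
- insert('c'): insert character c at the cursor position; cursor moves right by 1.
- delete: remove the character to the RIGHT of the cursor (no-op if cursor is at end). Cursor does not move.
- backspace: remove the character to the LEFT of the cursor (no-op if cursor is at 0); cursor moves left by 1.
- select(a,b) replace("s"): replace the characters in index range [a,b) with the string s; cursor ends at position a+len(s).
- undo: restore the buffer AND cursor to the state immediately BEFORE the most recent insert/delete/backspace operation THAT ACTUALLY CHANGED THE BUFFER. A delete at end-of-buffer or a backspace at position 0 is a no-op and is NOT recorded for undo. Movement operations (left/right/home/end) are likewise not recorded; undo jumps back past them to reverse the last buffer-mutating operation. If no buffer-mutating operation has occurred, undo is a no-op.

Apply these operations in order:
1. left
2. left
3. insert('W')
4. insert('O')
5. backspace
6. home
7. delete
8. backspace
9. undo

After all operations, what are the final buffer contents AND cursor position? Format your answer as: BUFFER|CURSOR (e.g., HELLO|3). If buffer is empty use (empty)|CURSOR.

Answer: WUMJFYXO|0

Derivation:
After op 1 (left): buf='UMJFYXO' cursor=0
After op 2 (left): buf='UMJFYXO' cursor=0
After op 3 (insert('W')): buf='WUMJFYXO' cursor=1
After op 4 (insert('O')): buf='WOUMJFYXO' cursor=2
After op 5 (backspace): buf='WUMJFYXO' cursor=1
After op 6 (home): buf='WUMJFYXO' cursor=0
After op 7 (delete): buf='UMJFYXO' cursor=0
After op 8 (backspace): buf='UMJFYXO' cursor=0
After op 9 (undo): buf='WUMJFYXO' cursor=0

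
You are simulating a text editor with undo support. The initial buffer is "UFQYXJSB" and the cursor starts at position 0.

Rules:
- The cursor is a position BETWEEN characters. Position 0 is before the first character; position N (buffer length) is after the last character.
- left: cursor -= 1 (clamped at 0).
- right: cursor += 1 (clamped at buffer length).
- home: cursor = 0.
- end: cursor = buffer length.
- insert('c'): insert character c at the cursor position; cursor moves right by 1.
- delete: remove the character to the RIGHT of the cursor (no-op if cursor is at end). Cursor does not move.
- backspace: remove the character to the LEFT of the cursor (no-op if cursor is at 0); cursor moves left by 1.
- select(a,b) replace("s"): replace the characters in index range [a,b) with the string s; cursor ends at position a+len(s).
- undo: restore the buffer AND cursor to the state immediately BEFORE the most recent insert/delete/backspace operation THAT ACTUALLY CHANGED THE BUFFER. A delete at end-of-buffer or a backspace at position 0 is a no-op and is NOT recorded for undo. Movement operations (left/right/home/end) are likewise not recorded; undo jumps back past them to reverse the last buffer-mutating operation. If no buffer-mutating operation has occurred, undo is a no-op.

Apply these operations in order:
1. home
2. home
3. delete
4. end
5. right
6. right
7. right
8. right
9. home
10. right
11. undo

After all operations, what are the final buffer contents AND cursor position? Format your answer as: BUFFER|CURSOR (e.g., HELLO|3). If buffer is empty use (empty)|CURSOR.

After op 1 (home): buf='UFQYXJSB' cursor=0
After op 2 (home): buf='UFQYXJSB' cursor=0
After op 3 (delete): buf='FQYXJSB' cursor=0
After op 4 (end): buf='FQYXJSB' cursor=7
After op 5 (right): buf='FQYXJSB' cursor=7
After op 6 (right): buf='FQYXJSB' cursor=7
After op 7 (right): buf='FQYXJSB' cursor=7
After op 8 (right): buf='FQYXJSB' cursor=7
After op 9 (home): buf='FQYXJSB' cursor=0
After op 10 (right): buf='FQYXJSB' cursor=1
After op 11 (undo): buf='UFQYXJSB' cursor=0

Answer: UFQYXJSB|0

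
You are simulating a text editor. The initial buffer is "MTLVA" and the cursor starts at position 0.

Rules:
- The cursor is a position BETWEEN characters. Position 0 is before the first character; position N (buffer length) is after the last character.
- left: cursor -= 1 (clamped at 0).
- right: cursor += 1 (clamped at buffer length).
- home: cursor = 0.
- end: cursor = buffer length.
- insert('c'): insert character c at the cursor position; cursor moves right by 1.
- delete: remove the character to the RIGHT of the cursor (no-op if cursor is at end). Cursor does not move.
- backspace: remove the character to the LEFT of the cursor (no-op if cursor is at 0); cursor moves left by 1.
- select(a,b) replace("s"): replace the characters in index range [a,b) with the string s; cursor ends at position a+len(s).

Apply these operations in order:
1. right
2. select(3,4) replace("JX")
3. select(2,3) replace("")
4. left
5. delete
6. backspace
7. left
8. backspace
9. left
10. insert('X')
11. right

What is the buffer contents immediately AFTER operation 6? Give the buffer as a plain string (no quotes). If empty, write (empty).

After op 1 (right): buf='MTLVA' cursor=1
After op 2 (select(3,4) replace("JX")): buf='MTLJXA' cursor=5
After op 3 (select(2,3) replace("")): buf='MTJXA' cursor=2
After op 4 (left): buf='MTJXA' cursor=1
After op 5 (delete): buf='MJXA' cursor=1
After op 6 (backspace): buf='JXA' cursor=0

Answer: JXA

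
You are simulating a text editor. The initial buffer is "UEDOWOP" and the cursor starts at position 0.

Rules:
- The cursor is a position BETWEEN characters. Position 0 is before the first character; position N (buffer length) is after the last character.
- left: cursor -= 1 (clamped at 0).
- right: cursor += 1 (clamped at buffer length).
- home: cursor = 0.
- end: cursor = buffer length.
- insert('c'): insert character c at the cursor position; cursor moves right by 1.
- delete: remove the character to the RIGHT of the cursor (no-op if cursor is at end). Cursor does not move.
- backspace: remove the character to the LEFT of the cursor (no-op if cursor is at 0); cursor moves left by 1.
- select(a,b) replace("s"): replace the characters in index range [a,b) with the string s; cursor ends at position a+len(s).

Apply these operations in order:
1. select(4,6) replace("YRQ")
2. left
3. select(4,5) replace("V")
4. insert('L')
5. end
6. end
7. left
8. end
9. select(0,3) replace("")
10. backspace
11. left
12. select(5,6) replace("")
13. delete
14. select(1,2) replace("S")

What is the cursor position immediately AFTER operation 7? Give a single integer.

Answer: 8

Derivation:
After op 1 (select(4,6) replace("YRQ")): buf='UEDOYRQP' cursor=7
After op 2 (left): buf='UEDOYRQP' cursor=6
After op 3 (select(4,5) replace("V")): buf='UEDOVRQP' cursor=5
After op 4 (insert('L')): buf='UEDOVLRQP' cursor=6
After op 5 (end): buf='UEDOVLRQP' cursor=9
After op 6 (end): buf='UEDOVLRQP' cursor=9
After op 7 (left): buf='UEDOVLRQP' cursor=8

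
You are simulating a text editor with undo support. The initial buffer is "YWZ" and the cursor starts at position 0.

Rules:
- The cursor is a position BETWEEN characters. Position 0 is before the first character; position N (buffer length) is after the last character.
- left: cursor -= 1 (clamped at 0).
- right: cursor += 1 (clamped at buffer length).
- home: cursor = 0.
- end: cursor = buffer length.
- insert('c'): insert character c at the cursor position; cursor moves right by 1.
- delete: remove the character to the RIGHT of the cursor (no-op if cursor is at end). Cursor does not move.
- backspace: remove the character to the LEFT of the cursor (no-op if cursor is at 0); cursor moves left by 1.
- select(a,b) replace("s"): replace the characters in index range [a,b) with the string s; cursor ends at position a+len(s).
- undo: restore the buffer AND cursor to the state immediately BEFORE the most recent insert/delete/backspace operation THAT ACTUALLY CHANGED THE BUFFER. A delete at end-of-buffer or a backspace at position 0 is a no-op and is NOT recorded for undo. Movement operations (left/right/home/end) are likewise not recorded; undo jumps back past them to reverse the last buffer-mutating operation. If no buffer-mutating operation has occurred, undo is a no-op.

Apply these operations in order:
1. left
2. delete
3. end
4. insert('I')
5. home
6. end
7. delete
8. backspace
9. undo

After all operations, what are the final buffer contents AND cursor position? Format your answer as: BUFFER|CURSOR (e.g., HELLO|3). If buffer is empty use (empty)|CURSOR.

After op 1 (left): buf='YWZ' cursor=0
After op 2 (delete): buf='WZ' cursor=0
After op 3 (end): buf='WZ' cursor=2
After op 4 (insert('I')): buf='WZI' cursor=3
After op 5 (home): buf='WZI' cursor=0
After op 6 (end): buf='WZI' cursor=3
After op 7 (delete): buf='WZI' cursor=3
After op 8 (backspace): buf='WZ' cursor=2
After op 9 (undo): buf='WZI' cursor=3

Answer: WZI|3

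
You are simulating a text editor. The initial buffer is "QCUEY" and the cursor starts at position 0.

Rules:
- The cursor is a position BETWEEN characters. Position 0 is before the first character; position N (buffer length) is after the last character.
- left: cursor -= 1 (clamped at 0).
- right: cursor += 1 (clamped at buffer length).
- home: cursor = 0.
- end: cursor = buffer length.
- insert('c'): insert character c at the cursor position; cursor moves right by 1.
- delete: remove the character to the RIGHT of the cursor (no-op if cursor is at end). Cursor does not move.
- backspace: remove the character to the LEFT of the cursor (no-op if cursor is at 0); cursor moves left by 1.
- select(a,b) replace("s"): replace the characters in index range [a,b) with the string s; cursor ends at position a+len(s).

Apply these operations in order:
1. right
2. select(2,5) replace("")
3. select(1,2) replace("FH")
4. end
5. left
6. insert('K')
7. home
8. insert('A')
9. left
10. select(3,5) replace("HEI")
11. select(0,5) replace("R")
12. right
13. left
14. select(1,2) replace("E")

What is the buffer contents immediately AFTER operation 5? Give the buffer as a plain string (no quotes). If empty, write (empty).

After op 1 (right): buf='QCUEY' cursor=1
After op 2 (select(2,5) replace("")): buf='QC' cursor=2
After op 3 (select(1,2) replace("FH")): buf='QFH' cursor=3
After op 4 (end): buf='QFH' cursor=3
After op 5 (left): buf='QFH' cursor=2

Answer: QFH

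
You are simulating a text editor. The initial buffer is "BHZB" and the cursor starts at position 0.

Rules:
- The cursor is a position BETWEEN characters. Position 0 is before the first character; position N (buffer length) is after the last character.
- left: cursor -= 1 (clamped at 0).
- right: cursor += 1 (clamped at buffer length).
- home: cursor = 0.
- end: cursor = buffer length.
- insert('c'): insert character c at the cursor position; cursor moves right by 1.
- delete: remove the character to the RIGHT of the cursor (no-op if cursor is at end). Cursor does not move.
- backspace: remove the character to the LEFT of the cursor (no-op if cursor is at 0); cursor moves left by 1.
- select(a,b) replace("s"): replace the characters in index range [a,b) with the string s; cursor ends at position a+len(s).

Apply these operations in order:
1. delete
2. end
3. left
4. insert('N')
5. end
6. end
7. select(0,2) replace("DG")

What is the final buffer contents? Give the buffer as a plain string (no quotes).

After op 1 (delete): buf='HZB' cursor=0
After op 2 (end): buf='HZB' cursor=3
After op 3 (left): buf='HZB' cursor=2
After op 4 (insert('N')): buf='HZNB' cursor=3
After op 5 (end): buf='HZNB' cursor=4
After op 6 (end): buf='HZNB' cursor=4
After op 7 (select(0,2) replace("DG")): buf='DGNB' cursor=2

Answer: DGNB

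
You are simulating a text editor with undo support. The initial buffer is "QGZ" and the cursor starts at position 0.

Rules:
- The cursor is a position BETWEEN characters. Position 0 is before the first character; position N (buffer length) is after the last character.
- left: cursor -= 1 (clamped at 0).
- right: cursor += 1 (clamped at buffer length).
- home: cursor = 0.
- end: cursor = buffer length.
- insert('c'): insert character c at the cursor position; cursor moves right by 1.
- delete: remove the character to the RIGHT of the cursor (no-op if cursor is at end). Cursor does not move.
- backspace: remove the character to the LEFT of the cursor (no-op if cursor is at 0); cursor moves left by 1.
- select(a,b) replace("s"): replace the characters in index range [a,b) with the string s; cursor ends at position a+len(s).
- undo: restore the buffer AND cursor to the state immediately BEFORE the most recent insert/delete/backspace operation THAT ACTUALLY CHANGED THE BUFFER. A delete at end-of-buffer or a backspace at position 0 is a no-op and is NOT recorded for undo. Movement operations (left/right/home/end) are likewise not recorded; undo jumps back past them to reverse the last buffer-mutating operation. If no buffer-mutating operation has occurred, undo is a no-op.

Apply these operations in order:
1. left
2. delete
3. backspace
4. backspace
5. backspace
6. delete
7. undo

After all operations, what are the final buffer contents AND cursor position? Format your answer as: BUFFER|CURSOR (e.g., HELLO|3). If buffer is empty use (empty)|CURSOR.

After op 1 (left): buf='QGZ' cursor=0
After op 2 (delete): buf='GZ' cursor=0
After op 3 (backspace): buf='GZ' cursor=0
After op 4 (backspace): buf='GZ' cursor=0
After op 5 (backspace): buf='GZ' cursor=0
After op 6 (delete): buf='Z' cursor=0
After op 7 (undo): buf='GZ' cursor=0

Answer: GZ|0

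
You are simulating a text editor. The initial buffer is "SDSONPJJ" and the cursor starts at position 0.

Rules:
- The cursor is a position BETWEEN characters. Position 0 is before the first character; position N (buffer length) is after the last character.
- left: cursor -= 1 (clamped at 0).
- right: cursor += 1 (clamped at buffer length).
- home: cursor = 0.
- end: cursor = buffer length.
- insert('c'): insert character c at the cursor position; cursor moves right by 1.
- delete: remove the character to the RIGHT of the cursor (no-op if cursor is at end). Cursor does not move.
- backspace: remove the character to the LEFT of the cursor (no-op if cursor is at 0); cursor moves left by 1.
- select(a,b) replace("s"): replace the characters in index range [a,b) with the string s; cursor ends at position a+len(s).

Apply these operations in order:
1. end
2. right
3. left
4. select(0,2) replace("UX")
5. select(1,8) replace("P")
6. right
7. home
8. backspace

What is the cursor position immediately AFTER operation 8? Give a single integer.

After op 1 (end): buf='SDSONPJJ' cursor=8
After op 2 (right): buf='SDSONPJJ' cursor=8
After op 3 (left): buf='SDSONPJJ' cursor=7
After op 4 (select(0,2) replace("UX")): buf='UXSONPJJ' cursor=2
After op 5 (select(1,8) replace("P")): buf='UP' cursor=2
After op 6 (right): buf='UP' cursor=2
After op 7 (home): buf='UP' cursor=0
After op 8 (backspace): buf='UP' cursor=0

Answer: 0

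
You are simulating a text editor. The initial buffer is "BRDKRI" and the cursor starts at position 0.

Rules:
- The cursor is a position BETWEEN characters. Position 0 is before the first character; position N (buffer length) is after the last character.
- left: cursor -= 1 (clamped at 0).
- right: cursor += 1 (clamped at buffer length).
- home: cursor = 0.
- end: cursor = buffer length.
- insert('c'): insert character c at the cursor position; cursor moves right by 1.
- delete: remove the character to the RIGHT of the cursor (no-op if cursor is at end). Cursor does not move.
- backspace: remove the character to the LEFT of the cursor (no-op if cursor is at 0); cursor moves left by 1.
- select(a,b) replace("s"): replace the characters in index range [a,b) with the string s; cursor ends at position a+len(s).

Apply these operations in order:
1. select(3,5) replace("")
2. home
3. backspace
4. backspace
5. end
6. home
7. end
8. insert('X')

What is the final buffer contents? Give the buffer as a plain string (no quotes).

After op 1 (select(3,5) replace("")): buf='BRDI' cursor=3
After op 2 (home): buf='BRDI' cursor=0
After op 3 (backspace): buf='BRDI' cursor=0
After op 4 (backspace): buf='BRDI' cursor=0
After op 5 (end): buf='BRDI' cursor=4
After op 6 (home): buf='BRDI' cursor=0
After op 7 (end): buf='BRDI' cursor=4
After op 8 (insert('X')): buf='BRDIX' cursor=5

Answer: BRDIX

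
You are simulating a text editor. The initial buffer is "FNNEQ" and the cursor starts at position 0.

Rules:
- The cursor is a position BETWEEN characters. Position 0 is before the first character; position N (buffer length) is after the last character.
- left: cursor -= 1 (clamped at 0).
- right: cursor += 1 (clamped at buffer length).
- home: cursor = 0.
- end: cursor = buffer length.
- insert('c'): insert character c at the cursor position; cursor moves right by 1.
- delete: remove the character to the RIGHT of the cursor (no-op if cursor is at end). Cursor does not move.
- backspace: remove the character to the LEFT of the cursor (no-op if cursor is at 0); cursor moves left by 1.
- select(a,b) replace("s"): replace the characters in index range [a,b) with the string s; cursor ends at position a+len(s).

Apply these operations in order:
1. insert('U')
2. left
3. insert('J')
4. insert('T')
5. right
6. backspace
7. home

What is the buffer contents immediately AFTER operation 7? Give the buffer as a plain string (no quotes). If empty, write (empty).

After op 1 (insert('U')): buf='UFNNEQ' cursor=1
After op 2 (left): buf='UFNNEQ' cursor=0
After op 3 (insert('J')): buf='JUFNNEQ' cursor=1
After op 4 (insert('T')): buf='JTUFNNEQ' cursor=2
After op 5 (right): buf='JTUFNNEQ' cursor=3
After op 6 (backspace): buf='JTFNNEQ' cursor=2
After op 7 (home): buf='JTFNNEQ' cursor=0

Answer: JTFNNEQ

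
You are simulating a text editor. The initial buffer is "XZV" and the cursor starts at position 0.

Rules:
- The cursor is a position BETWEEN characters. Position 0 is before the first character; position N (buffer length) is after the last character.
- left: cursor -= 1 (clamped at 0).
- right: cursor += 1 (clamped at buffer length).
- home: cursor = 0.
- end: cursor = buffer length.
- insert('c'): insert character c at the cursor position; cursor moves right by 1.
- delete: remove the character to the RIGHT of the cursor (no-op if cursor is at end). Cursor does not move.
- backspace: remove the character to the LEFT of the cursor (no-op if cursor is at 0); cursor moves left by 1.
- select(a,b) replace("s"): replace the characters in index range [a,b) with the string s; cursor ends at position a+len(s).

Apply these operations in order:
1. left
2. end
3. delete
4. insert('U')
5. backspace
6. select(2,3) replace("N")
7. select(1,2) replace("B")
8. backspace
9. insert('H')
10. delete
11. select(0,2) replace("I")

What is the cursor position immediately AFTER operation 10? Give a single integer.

Answer: 2

Derivation:
After op 1 (left): buf='XZV' cursor=0
After op 2 (end): buf='XZV' cursor=3
After op 3 (delete): buf='XZV' cursor=3
After op 4 (insert('U')): buf='XZVU' cursor=4
After op 5 (backspace): buf='XZV' cursor=3
After op 6 (select(2,3) replace("N")): buf='XZN' cursor=3
After op 7 (select(1,2) replace("B")): buf='XBN' cursor=2
After op 8 (backspace): buf='XN' cursor=1
After op 9 (insert('H')): buf='XHN' cursor=2
After op 10 (delete): buf='XH' cursor=2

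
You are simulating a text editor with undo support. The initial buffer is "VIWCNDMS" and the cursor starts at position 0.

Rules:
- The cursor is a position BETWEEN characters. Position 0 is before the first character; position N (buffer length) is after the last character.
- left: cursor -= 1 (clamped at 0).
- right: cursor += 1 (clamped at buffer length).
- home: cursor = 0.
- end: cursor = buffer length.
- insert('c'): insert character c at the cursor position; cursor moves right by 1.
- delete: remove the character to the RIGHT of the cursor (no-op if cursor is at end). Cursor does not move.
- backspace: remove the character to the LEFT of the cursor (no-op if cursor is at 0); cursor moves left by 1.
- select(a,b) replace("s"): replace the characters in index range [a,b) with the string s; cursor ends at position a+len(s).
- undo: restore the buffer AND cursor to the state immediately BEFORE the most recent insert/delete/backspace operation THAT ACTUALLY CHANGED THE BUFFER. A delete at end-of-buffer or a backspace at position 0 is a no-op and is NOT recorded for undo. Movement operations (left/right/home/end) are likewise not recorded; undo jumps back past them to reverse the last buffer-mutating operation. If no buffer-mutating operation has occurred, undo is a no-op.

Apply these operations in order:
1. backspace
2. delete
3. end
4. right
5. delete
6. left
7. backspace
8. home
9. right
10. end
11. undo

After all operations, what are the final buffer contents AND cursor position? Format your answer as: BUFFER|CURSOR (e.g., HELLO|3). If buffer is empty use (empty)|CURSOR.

Answer: IWCNDMS|6

Derivation:
After op 1 (backspace): buf='VIWCNDMS' cursor=0
After op 2 (delete): buf='IWCNDMS' cursor=0
After op 3 (end): buf='IWCNDMS' cursor=7
After op 4 (right): buf='IWCNDMS' cursor=7
After op 5 (delete): buf='IWCNDMS' cursor=7
After op 6 (left): buf='IWCNDMS' cursor=6
After op 7 (backspace): buf='IWCNDS' cursor=5
After op 8 (home): buf='IWCNDS' cursor=0
After op 9 (right): buf='IWCNDS' cursor=1
After op 10 (end): buf='IWCNDS' cursor=6
After op 11 (undo): buf='IWCNDMS' cursor=6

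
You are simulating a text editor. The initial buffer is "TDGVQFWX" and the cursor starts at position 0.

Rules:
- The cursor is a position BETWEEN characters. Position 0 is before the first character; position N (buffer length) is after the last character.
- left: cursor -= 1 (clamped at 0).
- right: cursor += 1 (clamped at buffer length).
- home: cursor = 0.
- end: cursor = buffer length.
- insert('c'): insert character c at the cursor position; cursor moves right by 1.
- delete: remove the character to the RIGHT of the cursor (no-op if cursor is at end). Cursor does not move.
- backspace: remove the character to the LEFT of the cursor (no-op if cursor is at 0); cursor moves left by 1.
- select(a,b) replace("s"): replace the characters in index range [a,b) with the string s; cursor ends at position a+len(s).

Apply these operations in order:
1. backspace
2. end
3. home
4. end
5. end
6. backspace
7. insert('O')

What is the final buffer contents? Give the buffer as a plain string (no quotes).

Answer: TDGVQFWO

Derivation:
After op 1 (backspace): buf='TDGVQFWX' cursor=0
After op 2 (end): buf='TDGVQFWX' cursor=8
After op 3 (home): buf='TDGVQFWX' cursor=0
After op 4 (end): buf='TDGVQFWX' cursor=8
After op 5 (end): buf='TDGVQFWX' cursor=8
After op 6 (backspace): buf='TDGVQFW' cursor=7
After op 7 (insert('O')): buf='TDGVQFWO' cursor=8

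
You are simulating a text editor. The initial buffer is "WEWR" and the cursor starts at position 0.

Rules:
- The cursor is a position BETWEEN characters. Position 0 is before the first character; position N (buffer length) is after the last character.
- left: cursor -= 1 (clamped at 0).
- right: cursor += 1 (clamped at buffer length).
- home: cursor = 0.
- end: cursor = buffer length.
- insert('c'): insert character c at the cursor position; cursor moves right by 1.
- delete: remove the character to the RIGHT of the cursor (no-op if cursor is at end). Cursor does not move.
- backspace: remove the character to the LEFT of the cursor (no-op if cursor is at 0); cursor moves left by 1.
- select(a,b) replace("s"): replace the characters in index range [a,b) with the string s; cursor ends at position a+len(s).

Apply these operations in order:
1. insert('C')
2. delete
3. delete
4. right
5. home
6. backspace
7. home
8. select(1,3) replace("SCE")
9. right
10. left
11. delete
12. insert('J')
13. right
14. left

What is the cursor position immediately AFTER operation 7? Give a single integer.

After op 1 (insert('C')): buf='CWEWR' cursor=1
After op 2 (delete): buf='CEWR' cursor=1
After op 3 (delete): buf='CWR' cursor=1
After op 4 (right): buf='CWR' cursor=2
After op 5 (home): buf='CWR' cursor=0
After op 6 (backspace): buf='CWR' cursor=0
After op 7 (home): buf='CWR' cursor=0

Answer: 0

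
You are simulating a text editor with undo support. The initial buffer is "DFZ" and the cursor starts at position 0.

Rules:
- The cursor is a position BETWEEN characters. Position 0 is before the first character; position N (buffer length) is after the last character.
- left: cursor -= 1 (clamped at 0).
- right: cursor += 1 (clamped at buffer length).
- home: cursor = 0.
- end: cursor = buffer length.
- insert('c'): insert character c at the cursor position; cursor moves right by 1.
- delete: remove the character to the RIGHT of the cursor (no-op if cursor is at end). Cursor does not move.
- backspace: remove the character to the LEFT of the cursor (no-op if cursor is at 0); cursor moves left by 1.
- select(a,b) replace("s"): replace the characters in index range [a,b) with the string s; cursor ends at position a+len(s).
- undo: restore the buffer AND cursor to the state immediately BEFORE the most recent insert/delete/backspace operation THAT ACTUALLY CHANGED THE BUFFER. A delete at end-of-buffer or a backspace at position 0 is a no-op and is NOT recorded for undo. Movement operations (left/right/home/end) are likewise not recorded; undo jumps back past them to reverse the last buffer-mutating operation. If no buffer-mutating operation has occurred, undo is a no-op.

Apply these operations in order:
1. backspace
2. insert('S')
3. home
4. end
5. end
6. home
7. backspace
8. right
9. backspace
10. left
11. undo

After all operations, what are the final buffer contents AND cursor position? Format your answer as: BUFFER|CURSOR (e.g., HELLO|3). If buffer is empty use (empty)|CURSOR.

Answer: SDFZ|1

Derivation:
After op 1 (backspace): buf='DFZ' cursor=0
After op 2 (insert('S')): buf='SDFZ' cursor=1
After op 3 (home): buf='SDFZ' cursor=0
After op 4 (end): buf='SDFZ' cursor=4
After op 5 (end): buf='SDFZ' cursor=4
After op 6 (home): buf='SDFZ' cursor=0
After op 7 (backspace): buf='SDFZ' cursor=0
After op 8 (right): buf='SDFZ' cursor=1
After op 9 (backspace): buf='DFZ' cursor=0
After op 10 (left): buf='DFZ' cursor=0
After op 11 (undo): buf='SDFZ' cursor=1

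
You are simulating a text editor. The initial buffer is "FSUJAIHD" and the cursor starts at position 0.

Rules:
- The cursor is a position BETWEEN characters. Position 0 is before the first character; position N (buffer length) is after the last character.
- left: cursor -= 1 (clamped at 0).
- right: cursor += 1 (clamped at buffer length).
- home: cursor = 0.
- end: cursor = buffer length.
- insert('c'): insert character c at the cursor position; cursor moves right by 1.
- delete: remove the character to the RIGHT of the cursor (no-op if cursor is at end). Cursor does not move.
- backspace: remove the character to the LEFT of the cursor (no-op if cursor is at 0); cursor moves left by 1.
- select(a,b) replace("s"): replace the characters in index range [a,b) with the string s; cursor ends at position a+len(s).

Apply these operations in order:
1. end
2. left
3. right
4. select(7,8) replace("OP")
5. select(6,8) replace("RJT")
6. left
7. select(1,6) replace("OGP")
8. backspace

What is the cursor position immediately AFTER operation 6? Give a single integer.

Answer: 8

Derivation:
After op 1 (end): buf='FSUJAIHD' cursor=8
After op 2 (left): buf='FSUJAIHD' cursor=7
After op 3 (right): buf='FSUJAIHD' cursor=8
After op 4 (select(7,8) replace("OP")): buf='FSUJAIHOP' cursor=9
After op 5 (select(6,8) replace("RJT")): buf='FSUJAIRJTP' cursor=9
After op 6 (left): buf='FSUJAIRJTP' cursor=8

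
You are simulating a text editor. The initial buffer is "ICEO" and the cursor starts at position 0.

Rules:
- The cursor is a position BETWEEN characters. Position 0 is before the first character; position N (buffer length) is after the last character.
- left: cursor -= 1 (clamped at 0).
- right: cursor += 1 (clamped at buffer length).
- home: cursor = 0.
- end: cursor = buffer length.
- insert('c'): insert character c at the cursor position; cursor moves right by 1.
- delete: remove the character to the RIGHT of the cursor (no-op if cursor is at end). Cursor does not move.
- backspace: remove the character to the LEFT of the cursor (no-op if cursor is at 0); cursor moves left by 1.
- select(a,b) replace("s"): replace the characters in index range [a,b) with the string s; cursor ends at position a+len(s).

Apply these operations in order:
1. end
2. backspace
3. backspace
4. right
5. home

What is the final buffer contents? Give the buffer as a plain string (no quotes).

After op 1 (end): buf='ICEO' cursor=4
After op 2 (backspace): buf='ICE' cursor=3
After op 3 (backspace): buf='IC' cursor=2
After op 4 (right): buf='IC' cursor=2
After op 5 (home): buf='IC' cursor=0

Answer: IC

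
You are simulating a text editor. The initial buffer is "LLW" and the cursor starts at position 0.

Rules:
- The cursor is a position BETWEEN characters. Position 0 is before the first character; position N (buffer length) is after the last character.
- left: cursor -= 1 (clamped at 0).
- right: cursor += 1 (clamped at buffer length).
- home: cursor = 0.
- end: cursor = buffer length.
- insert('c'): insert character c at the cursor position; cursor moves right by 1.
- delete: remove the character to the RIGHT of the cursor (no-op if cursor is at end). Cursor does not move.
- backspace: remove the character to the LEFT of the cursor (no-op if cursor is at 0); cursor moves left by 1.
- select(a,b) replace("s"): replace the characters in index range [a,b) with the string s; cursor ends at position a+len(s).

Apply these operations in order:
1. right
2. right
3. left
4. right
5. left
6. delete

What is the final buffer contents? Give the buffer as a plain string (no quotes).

Answer: LW

Derivation:
After op 1 (right): buf='LLW' cursor=1
After op 2 (right): buf='LLW' cursor=2
After op 3 (left): buf='LLW' cursor=1
After op 4 (right): buf='LLW' cursor=2
After op 5 (left): buf='LLW' cursor=1
After op 6 (delete): buf='LW' cursor=1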